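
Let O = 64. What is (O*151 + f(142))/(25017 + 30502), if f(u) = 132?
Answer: 9796/55519 ≈ 0.17644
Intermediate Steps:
(O*151 + f(142))/(25017 + 30502) = (64*151 + 132)/(25017 + 30502) = (9664 + 132)/55519 = 9796*(1/55519) = 9796/55519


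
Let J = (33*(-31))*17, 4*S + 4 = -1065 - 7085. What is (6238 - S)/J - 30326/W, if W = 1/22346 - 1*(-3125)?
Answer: -797627536525/78350663622 ≈ -10.180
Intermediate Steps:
S = -4077/2 (S = -1 + (-1065 - 7085)/4 = -1 + (1/4)*(-8150) = -1 - 4075/2 = -4077/2 ≈ -2038.5)
W = 69831251/22346 (W = 1/22346 + 3125 = 69831251/22346 ≈ 3125.0)
J = -17391 (J = -1023*17 = -17391)
(6238 - S)/J - 30326/W = (6238 - 1*(-4077/2))/(-17391) - 30326/69831251/22346 = (6238 + 4077/2)*(-1/17391) - 30326*22346/69831251 = (16553/2)*(-1/17391) - 677664796/69831251 = -16553/34782 - 677664796/69831251 = -797627536525/78350663622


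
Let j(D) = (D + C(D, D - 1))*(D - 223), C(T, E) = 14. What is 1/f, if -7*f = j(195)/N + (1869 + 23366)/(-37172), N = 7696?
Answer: 8939866/1838121 ≈ 4.8636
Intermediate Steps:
j(D) = (-223 + D)*(14 + D) (j(D) = (D + 14)*(D - 223) = (14 + D)*(-223 + D) = (-223 + D)*(14 + D))
f = 1838121/8939866 (f = -((-3122 + 195**2 - 209*195)/7696 + (1869 + 23366)/(-37172))/7 = -((-3122 + 38025 - 40755)*(1/7696) + 25235*(-1/37172))/7 = -(-5852*1/7696 - 25235/37172)/7 = -(-1463/1924 - 25235/37172)/7 = -1/7*(-12866847/8939866) = 1838121/8939866 ≈ 0.20561)
1/f = 1/(1838121/8939866) = 8939866/1838121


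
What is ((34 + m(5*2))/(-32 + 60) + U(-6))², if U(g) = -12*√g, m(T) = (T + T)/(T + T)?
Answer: (5 - 48*I*√6)²/16 ≈ -862.44 - 73.485*I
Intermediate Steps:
m(T) = 1 (m(T) = (2*T)/((2*T)) = (2*T)*(1/(2*T)) = 1)
((34 + m(5*2))/(-32 + 60) + U(-6))² = ((34 + 1)/(-32 + 60) - 12*I*√6)² = (35/28 - 12*I*√6)² = (35*(1/28) - 12*I*√6)² = (5/4 - 12*I*√6)²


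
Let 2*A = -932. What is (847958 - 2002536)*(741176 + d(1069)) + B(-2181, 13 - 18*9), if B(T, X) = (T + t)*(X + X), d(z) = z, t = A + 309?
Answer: -856979050886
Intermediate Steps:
A = -466 (A = (1/2)*(-932) = -466)
t = -157 (t = -466 + 309 = -157)
B(T, X) = 2*X*(-157 + T) (B(T, X) = (T - 157)*(X + X) = (-157 + T)*(2*X) = 2*X*(-157 + T))
(847958 - 2002536)*(741176 + d(1069)) + B(-2181, 13 - 18*9) = (847958 - 2002536)*(741176 + 1069) + 2*(13 - 18*9)*(-157 - 2181) = -1154578*742245 + 2*(13 - 162)*(-2338) = -856979747610 + 2*(-149)*(-2338) = -856979747610 + 696724 = -856979050886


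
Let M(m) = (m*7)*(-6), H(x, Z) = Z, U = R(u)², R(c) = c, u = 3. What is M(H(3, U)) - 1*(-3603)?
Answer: 3225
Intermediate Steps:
U = 9 (U = 3² = 9)
M(m) = -42*m (M(m) = (7*m)*(-6) = -42*m)
M(H(3, U)) - 1*(-3603) = -42*9 - 1*(-3603) = -378 + 3603 = 3225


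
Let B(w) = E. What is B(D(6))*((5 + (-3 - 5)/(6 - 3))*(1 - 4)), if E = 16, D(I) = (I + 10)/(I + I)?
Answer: -112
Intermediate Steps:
D(I) = (10 + I)/(2*I) (D(I) = (10 + I)/((2*I)) = (10 + I)*(1/(2*I)) = (10 + I)/(2*I))
B(w) = 16
B(D(6))*((5 + (-3 - 5)/(6 - 3))*(1 - 4)) = 16*((5 + (-3 - 5)/(6 - 3))*(1 - 4)) = 16*((5 - 8/3)*(-3)) = 16*((7/3)*(-3)) = 16*(-7) = -112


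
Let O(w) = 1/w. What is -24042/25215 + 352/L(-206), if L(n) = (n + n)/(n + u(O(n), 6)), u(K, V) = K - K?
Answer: 1471266/8405 ≈ 175.05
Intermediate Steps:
u(K, V) = 0
L(n) = 2 (L(n) = (n + n)/(n + 0) = (2*n)/n = 2)
-24042/25215 + 352/L(-206) = -24042/25215 + 352/2 = -24042*1/25215 + 352*(½) = -8014/8405 + 176 = 1471266/8405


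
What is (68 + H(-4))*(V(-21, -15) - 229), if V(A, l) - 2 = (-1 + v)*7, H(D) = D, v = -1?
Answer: -15424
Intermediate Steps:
V(A, l) = -12 (V(A, l) = 2 + (-1 - 1)*7 = 2 - 2*7 = 2 - 14 = -12)
(68 + H(-4))*(V(-21, -15) - 229) = (68 - 4)*(-12 - 229) = 64*(-241) = -15424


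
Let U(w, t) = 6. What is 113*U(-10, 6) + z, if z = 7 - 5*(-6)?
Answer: 715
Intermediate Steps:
z = 37 (z = 7 + 30 = 37)
113*U(-10, 6) + z = 113*6 + 37 = 678 + 37 = 715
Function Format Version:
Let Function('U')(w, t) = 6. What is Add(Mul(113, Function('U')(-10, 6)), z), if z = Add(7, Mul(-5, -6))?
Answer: 715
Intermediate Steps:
z = 37 (z = Add(7, 30) = 37)
Add(Mul(113, Function('U')(-10, 6)), z) = Add(Mul(113, 6), 37) = Add(678, 37) = 715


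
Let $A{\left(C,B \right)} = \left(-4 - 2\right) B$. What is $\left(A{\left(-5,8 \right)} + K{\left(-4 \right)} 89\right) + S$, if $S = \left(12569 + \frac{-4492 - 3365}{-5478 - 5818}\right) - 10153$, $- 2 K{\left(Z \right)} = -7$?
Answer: $\frac{30275489}{11296} \approx 2680.2$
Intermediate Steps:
$A{\left(C,B \right)} = - 6 B$
$K{\left(Z \right)} = \frac{7}{2}$ ($K{\left(Z \right)} = \left(- \frac{1}{2}\right) \left(-7\right) = \frac{7}{2}$)
$S = \frac{27298993}{11296}$ ($S = \left(12569 - \frac{7857}{-11296}\right) - 10153 = \left(12569 - - \frac{7857}{11296}\right) - 10153 = \left(12569 + \frac{7857}{11296}\right) - 10153 = \frac{141987281}{11296} - 10153 = \frac{27298993}{11296} \approx 2416.7$)
$\left(A{\left(-5,8 \right)} + K{\left(-4 \right)} 89\right) + S = \left(\left(-6\right) 8 + \frac{7}{2} \cdot 89\right) + \frac{27298993}{11296} = \left(-48 + \frac{623}{2}\right) + \frac{27298993}{11296} = \frac{527}{2} + \frac{27298993}{11296} = \frac{30275489}{11296}$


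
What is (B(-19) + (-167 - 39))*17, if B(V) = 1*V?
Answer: -3825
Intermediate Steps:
B(V) = V
(B(-19) + (-167 - 39))*17 = (-19 + (-167 - 39))*17 = (-19 - 206)*17 = -225*17 = -3825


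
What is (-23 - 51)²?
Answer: 5476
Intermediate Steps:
(-23 - 51)² = (-74)² = 5476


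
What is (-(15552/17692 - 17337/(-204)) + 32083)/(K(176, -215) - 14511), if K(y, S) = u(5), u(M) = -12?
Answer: -9623586511/4367995572 ≈ -2.2032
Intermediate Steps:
K(y, S) = -12
(-(15552/17692 - 17337/(-204)) + 32083)/(K(176, -215) - 14511) = (-(15552/17692 - 17337/(-204)) + 32083)/(-12 - 14511) = (-(15552*(1/17692) - 17337*(-1/204)) + 32083)/(-14523) = (-(3888/4423 + 5779/68) + 32083)*(-1/14523) = (-1*25824901/300764 + 32083)*(-1/14523) = (-25824901/300764 + 32083)*(-1/14523) = (9623586511/300764)*(-1/14523) = -9623586511/4367995572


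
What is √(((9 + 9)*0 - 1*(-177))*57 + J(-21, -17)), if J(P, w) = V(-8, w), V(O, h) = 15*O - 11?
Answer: √9958 ≈ 99.790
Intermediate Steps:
V(O, h) = -11 + 15*O
J(P, w) = -131 (J(P, w) = -11 + 15*(-8) = -11 - 120 = -131)
√(((9 + 9)*0 - 1*(-177))*57 + J(-21, -17)) = √(((9 + 9)*0 - 1*(-177))*57 - 131) = √((18*0 + 177)*57 - 131) = √((0 + 177)*57 - 131) = √(177*57 - 131) = √(10089 - 131) = √9958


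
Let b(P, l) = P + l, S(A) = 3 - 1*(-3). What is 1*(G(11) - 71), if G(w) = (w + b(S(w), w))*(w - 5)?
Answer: 97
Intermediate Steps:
S(A) = 6 (S(A) = 3 + 3 = 6)
G(w) = (-5 + w)*(6 + 2*w) (G(w) = (w + (6 + w))*(w - 5) = (6 + 2*w)*(-5 + w) = (-5 + w)*(6 + 2*w))
1*(G(11) - 71) = 1*((-30 - 4*11 + 2*11²) - 71) = 1*((-30 - 44 + 2*121) - 71) = 1*((-30 - 44 + 242) - 71) = 1*(168 - 71) = 1*97 = 97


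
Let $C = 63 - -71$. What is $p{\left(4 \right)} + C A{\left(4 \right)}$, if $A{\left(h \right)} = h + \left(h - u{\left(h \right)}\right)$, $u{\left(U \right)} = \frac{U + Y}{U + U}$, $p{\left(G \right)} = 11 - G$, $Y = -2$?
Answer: $\frac{2091}{2} \approx 1045.5$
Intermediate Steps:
$C = 134$ ($C = 63 + 71 = 134$)
$u{\left(U \right)} = \frac{-2 + U}{2 U}$ ($u{\left(U \right)} = \frac{U - 2}{U + U} = \frac{-2 + U}{2 U}$)
$A{\left(h \right)} = 2 h - \frac{-2 + h}{2 h}$ ($A{\left(h \right)} = h + \left(h - \frac{-2 + h}{2 h}\right) = 2 h - \frac{-2 + h}{2 h}$)
$p{\left(4 \right)} + C A{\left(4 \right)} = \left(11 - 4\right) + 134 \left(- \frac{1}{2} + \frac{1}{4} + 2 \cdot 4\right) = \left(11 - 4\right) + 134 \left(- \frac{1}{2} + \frac{1}{4} + 8\right) = 7 + 134 \cdot \frac{31}{4} = 7 + \frac{2077}{2} = \frac{2091}{2}$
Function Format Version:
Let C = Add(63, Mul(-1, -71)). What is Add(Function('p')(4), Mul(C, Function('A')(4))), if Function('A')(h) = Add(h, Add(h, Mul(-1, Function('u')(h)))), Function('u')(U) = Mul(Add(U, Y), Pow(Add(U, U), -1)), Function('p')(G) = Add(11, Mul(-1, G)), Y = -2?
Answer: Rational(2091, 2) ≈ 1045.5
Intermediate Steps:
C = 134 (C = Add(63, 71) = 134)
Function('u')(U) = Mul(Rational(1, 2), Pow(U, -1), Add(-2, U)) (Function('u')(U) = Mul(Add(U, -2), Pow(Add(U, U), -1)) = Mul(Add(-2, U), Pow(Mul(2, U), -1)) = Mul(Add(-2, U), Mul(Rational(1, 2), Pow(U, -1))) = Mul(Rational(1, 2), Pow(U, -1), Add(-2, U)))
Function('A')(h) = Add(Mul(2, h), Mul(Rational(-1, 2), Pow(h, -1), Add(-2, h))) (Function('A')(h) = Add(h, Add(h, Mul(-1, Mul(Rational(1, 2), Pow(h, -1), Add(-2, h))))) = Add(h, Add(h, Mul(Rational(-1, 2), Pow(h, -1), Add(-2, h)))) = Add(Mul(2, h), Mul(Rational(-1, 2), Pow(h, -1), Add(-2, h))))
Add(Function('p')(4), Mul(C, Function('A')(4))) = Add(Add(11, Mul(-1, 4)), Mul(134, Add(Rational(-1, 2), Pow(4, -1), Mul(2, 4)))) = Add(Add(11, -4), Mul(134, Add(Rational(-1, 2), Rational(1, 4), 8))) = Add(7, Mul(134, Rational(31, 4))) = Add(7, Rational(2077, 2)) = Rational(2091, 2)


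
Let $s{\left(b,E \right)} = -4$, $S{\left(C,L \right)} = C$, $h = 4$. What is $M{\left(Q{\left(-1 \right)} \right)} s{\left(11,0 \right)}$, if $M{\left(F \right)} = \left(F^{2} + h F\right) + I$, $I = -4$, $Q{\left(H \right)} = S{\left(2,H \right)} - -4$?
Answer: $-224$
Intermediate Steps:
$Q{\left(H \right)} = 6$ ($Q{\left(H \right)} = 2 - -4 = 2 + 4 = 6$)
$M{\left(F \right)} = -4 + F^{2} + 4 F$ ($M{\left(F \right)} = \left(F^{2} + 4 F\right) - 4 = -4 + F^{2} + 4 F$)
$M{\left(Q{\left(-1 \right)} \right)} s{\left(11,0 \right)} = \left(-4 + 6^{2} + 4 \cdot 6\right) \left(-4\right) = \left(-4 + 36 + 24\right) \left(-4\right) = 56 \left(-4\right) = -224$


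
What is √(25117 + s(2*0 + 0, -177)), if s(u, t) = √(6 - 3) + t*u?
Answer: √(25117 + √3) ≈ 158.49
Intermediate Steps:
s(u, t) = √3 + t*u
√(25117 + s(2*0 + 0, -177)) = √(25117 + (√3 - 177*(2*0 + 0))) = √(25117 + (√3 - 177*(0 + 0))) = √(25117 + (√3 - 177*0)) = √(25117 + (√3 + 0)) = √(25117 + √3)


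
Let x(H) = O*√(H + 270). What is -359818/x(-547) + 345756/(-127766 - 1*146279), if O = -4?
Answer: -345756/274045 - 179909*I*√277/554 ≈ -1.2617 - 5404.8*I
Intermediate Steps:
x(H) = -4*√(270 + H) (x(H) = -4*√(H + 270) = -4*√(270 + H))
-359818/x(-547) + 345756/(-127766 - 1*146279) = -359818*(-1/(4*√(270 - 547))) + 345756/(-127766 - 1*146279) = -359818*I*√277/1108 + 345756/(-127766 - 146279) = -359818*I*√277/1108 + 345756/(-274045) = -359818*I*√277/1108 + 345756*(-1/274045) = -179909*I*√277/554 - 345756/274045 = -345756/274045 - 179909*I*√277/554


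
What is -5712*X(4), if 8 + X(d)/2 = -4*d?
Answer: 274176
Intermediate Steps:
X(d) = -16 - 8*d (X(d) = -16 + 2*(-4*d) = -16 - 8*d)
-5712*X(4) = -5712*(-16 - 8*4) = -5712*(-16 - 32) = -5712*(-48) = 274176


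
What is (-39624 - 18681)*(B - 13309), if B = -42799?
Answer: 3271376940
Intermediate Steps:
(-39624 - 18681)*(B - 13309) = (-39624 - 18681)*(-42799 - 13309) = -58305*(-56108) = 3271376940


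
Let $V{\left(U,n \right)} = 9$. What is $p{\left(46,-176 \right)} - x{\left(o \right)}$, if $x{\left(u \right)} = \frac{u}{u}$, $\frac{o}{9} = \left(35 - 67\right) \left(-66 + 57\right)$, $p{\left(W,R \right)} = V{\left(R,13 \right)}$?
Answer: $8$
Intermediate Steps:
$p{\left(W,R \right)} = 9$
$o = 2592$ ($o = 9 \left(35 - 67\right) \left(-66 + 57\right) = 9 \left(\left(-32\right) \left(-9\right)\right) = 9 \cdot 288 = 2592$)
$x{\left(u \right)} = 1$
$p{\left(46,-176 \right)} - x{\left(o \right)} = 9 - 1 = 8$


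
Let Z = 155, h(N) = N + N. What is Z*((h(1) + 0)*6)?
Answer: 1860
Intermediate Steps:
h(N) = 2*N
Z*((h(1) + 0)*6) = 155*((2*1 + 0)*6) = 155*((2 + 0)*6) = 155*(2*6) = 155*12 = 1860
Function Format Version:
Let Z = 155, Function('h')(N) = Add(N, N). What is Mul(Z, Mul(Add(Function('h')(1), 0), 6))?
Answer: 1860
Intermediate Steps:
Function('h')(N) = Mul(2, N)
Mul(Z, Mul(Add(Function('h')(1), 0), 6)) = Mul(155, Mul(Add(Mul(2, 1), 0), 6)) = Mul(155, Mul(Add(2, 0), 6)) = Mul(155, Mul(2, 6)) = Mul(155, 12) = 1860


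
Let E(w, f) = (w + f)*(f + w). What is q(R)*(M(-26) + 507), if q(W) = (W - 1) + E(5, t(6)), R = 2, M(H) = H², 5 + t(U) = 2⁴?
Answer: 304031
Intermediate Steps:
t(U) = 11 (t(U) = -5 + 2⁴ = -5 + 16 = 11)
E(w, f) = (f + w)² (E(w, f) = (f + w)*(f + w) = (f + w)²)
q(W) = 255 + W (q(W) = (W - 1) + (11 + 5)² = (-1 + W) + 16² = (-1 + W) + 256 = 255 + W)
q(R)*(M(-26) + 507) = (255 + 2)*((-26)² + 507) = 257*(676 + 507) = 257*1183 = 304031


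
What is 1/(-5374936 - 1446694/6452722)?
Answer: -3226361/17341484611243 ≈ -1.8605e-7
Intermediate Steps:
1/(-5374936 - 1446694/6452722) = 1/(-5374936 - 1446694*1/6452722) = 1/(-5374936 - 723347/3226361) = 1/(-17341484611243/3226361) = -3226361/17341484611243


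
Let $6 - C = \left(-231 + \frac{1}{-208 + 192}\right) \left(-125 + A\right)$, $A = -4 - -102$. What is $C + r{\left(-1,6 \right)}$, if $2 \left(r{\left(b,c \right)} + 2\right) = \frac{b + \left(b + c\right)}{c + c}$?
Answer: $- \frac{299257}{48} \approx -6234.5$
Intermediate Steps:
$A = 98$ ($A = -4 + 102 = 98$)
$r{\left(b,c \right)} = -2 + \frac{c + 2 b}{4 c}$ ($r{\left(b,c \right)} = -2 + \frac{\left(b + \left(b + c\right)\right) \frac{1}{c + c}}{2} = -2 + \frac{\left(c + 2 b\right) \frac{1}{2 c}}{2} = -2 + \frac{\frac{1}{2} \frac{1}{c} \left(c + 2 b\right)}{2} = -2 + \frac{c + 2 b}{4 c}$)
$C = - \frac{99723}{16}$ ($C = 6 - \left(-231 + \frac{1}{-208 + 192}\right) \left(-125 + 98\right) = 6 - \left(-231 + \frac{1}{-16}\right) \left(-27\right) = 6 - \left(-231 - \frac{1}{16}\right) \left(-27\right) = 6 - \left(- \frac{3697}{16}\right) \left(-27\right) = 6 - \frac{99819}{16} = - \frac{99723}{16} \approx -6232.7$)
$C + r{\left(-1,6 \right)} = - \frac{99723}{16} - \left(\frac{7}{4} + \frac{1}{2 \cdot 6}\right) = - \frac{99723}{16} - \left(\frac{7}{4} + \frac{1}{2} \cdot \frac{1}{6}\right) = - \frac{99723}{16} - \frac{11}{6} = - \frac{299257}{48}$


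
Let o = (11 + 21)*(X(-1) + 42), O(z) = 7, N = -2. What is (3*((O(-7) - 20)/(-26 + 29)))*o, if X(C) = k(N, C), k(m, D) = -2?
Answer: -16640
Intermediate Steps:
X(C) = -2
o = 1280 (o = (11 + 21)*(-2 + 42) = 32*40 = 1280)
(3*((O(-7) - 20)/(-26 + 29)))*o = (3*((7 - 20)/(-26 + 29)))*1280 = (3*(-13/3))*1280 = -13*1280 = -16640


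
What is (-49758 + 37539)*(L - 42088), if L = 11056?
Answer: 379180008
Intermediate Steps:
(-49758 + 37539)*(L - 42088) = (-49758 + 37539)*(11056 - 42088) = -12219*(-31032) = 379180008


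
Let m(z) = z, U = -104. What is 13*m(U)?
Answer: -1352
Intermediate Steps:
13*m(U) = 13*(-104) = -1352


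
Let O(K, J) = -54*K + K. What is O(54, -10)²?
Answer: 8191044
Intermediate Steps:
O(K, J) = -53*K
O(54, -10)² = (-53*54)² = (-2862)² = 8191044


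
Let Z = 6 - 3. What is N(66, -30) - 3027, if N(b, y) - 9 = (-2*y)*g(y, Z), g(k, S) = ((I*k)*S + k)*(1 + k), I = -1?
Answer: -107418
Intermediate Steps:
Z = 3
g(k, S) = (1 + k)*(k - S*k) (g(k, S) = ((-k)*S + k)*(1 + k) = (-S*k + k)*(1 + k) = (k - S*k)*(1 + k) = (1 + k)*(k - S*k))
N(b, y) = 9 - 2*y²*(-2 - 2*y) (N(b, y) = 9 + (-2*y)*(y*(1 + y - 1*3 - 1*3*y)) = 9 + (-2*y)*(y*(1 + y - 3 - 3*y)) = 9 + (-2*y)*(y*(-2 - 2*y)) = 9 - 2*y²*(-2 - 2*y))
N(66, -30) - 3027 = (9 + 4*(-30)²*(1 - 30)) - 3027 = (9 + 4*900*(-29)) - 3027 = (9 - 104400) - 3027 = -104391 - 3027 = -107418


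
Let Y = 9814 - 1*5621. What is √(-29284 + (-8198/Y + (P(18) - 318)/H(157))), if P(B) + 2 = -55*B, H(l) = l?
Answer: 580*I*√37737763126/658301 ≈ 171.16*I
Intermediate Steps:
P(B) = -2 - 55*B
Y = 4193 (Y = 9814 - 5621 = 4193)
√(-29284 + (-8198/Y + (P(18) - 318)/H(157))) = √(-29284 + (-8198/4193 + ((-2 - 55*18) - 318)/157)) = √(-29284 + (-8198*1/4193 + ((-2 - 990) - 318)*(1/157))) = √(-29284 + (-8198/4193 + (-992 - 318)*(1/157))) = √(-29284 + (-8198/4193 - 1310*1/157)) = √(-29284 + (-8198/4193 - 1310/157)) = √(-29284 - 6779916/658301) = √(-19284466400/658301) = 580*I*√37737763126/658301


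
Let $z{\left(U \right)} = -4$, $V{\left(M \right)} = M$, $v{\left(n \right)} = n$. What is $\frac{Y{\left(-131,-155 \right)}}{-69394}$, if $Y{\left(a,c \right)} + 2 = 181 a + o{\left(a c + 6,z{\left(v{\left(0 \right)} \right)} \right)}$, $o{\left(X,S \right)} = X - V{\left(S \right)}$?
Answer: $\frac{1699}{34697} \approx 0.048967$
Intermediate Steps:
$o{\left(X,S \right)} = X - S$
$Y{\left(a,c \right)} = 8 + 181 a + a c$ ($Y{\left(a,c \right)} = -2 + \left(181 a + \left(\left(a c + 6\right) - -4\right)\right) = -2 + \left(181 a + \left(\left(6 + a c\right) + 4\right)\right) = -2 + \left(181 a + \left(10 + a c\right)\right) = -2 + \left(10 + 181 a + a c\right) = 8 + 181 a + a c$)
$\frac{Y{\left(-131,-155 \right)}}{-69394} = \frac{8 + 181 \left(-131\right) - -20305}{-69394} = \left(8 - 23711 + 20305\right) \left(- \frac{1}{69394}\right) = \left(-3398\right) \left(- \frac{1}{69394}\right) = \frac{1699}{34697}$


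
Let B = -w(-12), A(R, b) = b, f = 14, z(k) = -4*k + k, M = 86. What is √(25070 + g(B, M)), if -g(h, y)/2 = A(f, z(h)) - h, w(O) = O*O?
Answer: √23918 ≈ 154.65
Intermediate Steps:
z(k) = -3*k
w(O) = O²
B = -144 (B = -1*(-12)² = -1*144 = -144)
g(h, y) = 8*h (g(h, y) = -2*(-3*h - h) = -(-8)*h = 8*h)
√(25070 + g(B, M)) = √(25070 + 8*(-144)) = √(25070 - 1152) = √23918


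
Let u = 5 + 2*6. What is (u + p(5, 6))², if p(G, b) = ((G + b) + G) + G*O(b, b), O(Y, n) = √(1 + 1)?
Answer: 1139 + 330*√2 ≈ 1605.7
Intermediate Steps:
O(Y, n) = √2
p(G, b) = b + 2*G + G*√2 (p(G, b) = ((G + b) + G) + G*√2 = (b + 2*G) + G*√2 = b + 2*G + G*√2)
u = 17 (u = 5 + 12 = 17)
(u + p(5, 6))² = (17 + (6 + 2*5 + 5*√2))² = (17 + (6 + 10 + 5*√2))² = (17 + (16 + 5*√2))² = (33 + 5*√2)²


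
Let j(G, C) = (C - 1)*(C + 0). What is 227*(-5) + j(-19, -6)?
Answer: -1093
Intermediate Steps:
j(G, C) = C*(-1 + C) (j(G, C) = (-1 + C)*C = C*(-1 + C))
227*(-5) + j(-19, -6) = 227*(-5) - 6*(-1 - 6) = -1135 - 6*(-7) = -1135 + 42 = -1093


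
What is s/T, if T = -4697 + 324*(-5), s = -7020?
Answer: 7020/6317 ≈ 1.1113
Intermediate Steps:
T = -6317 (T = -4697 - 1620 = -6317)
s/T = -7020/(-6317) = -7020*(-1/6317) = 7020/6317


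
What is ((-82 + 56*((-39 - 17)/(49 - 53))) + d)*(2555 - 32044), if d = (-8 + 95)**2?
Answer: -243903519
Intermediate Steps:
d = 7569 (d = 87**2 = 7569)
((-82 + 56*((-39 - 17)/(49 - 53))) + d)*(2555 - 32044) = ((-82 + 56*((-39 - 17)/(49 - 53))) + 7569)*(2555 - 32044) = ((-82 + 56*(-56/(-4))) + 7569)*(-29489) = ((-82 + 56*(-56*(-1/4))) + 7569)*(-29489) = ((-82 + 56*14) + 7569)*(-29489) = ((-82 + 784) + 7569)*(-29489) = (702 + 7569)*(-29489) = 8271*(-29489) = -243903519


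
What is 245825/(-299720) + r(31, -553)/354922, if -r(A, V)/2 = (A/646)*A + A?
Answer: -2818762053359/3435984265432 ≈ -0.82036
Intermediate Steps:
r(A, V) = -2*A - A²/323 (r(A, V) = -2*((A/646)*A + A) = -2*(A²/646 + A) = -2*(A + A²/646) = -2*A - A²/323)
245825/(-299720) + r(31, -553)/354922 = 245825/(-299720) - 1/323*31*(646 + 31)/354922 = 245825*(-1/299720) - 1/323*31*677*(1/354922) = -49165/59944 - 20987/323*1/354922 = -49165/59944 - 20987/114639806 = -2818762053359/3435984265432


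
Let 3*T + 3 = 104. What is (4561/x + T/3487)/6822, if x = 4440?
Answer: 594581/3911856080 ≈ 0.00015199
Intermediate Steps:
T = 101/3 (T = -1 + (⅓)*104 = -1 + 104/3 = 101/3 ≈ 33.667)
(4561/x + T/3487)/6822 = (4561/4440 + (101/3)/3487)/6822 = (4561*(1/4440) + (101/3)*(1/3487))*(1/6822) = (4561/4440 + 101/10461)*(1/6822) = (5351229/5160760)*(1/6822) = 594581/3911856080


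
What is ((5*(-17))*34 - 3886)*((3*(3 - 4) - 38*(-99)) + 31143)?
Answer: -236495952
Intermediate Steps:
((5*(-17))*34 - 3886)*((3*(3 - 4) - 38*(-99)) + 31143) = (-85*34 - 3886)*((3*(-1) + 3762) + 31143) = (-2890 - 3886)*((-3 + 3762) + 31143) = -6776*(3759 + 31143) = -6776*34902 = -236495952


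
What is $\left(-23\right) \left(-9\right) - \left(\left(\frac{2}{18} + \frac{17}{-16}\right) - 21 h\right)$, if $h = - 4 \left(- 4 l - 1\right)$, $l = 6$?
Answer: $\frac{332345}{144} \approx 2308.0$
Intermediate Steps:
$h = 100$ ($h = - 4 \left(\left(-4\right) 6 - 1\right) = - 4 \left(-24 - 1\right) = \left(-4\right) \left(-25\right) = 100$)
$\left(-23\right) \left(-9\right) - \left(\left(\frac{2}{18} + \frac{17}{-16}\right) - 21 h\right) = \left(-23\right) \left(-9\right) - \left(\left(\frac{2}{18} + \frac{17}{-16}\right) - 2100\right) = 207 - \left(\left(2 \cdot \frac{1}{18} + 17 \left(- \frac{1}{16}\right)\right) - 2100\right) = 207 - \left(\left(\frac{1}{9} - \frac{17}{16}\right) - 2100\right) = 207 - \left(- \frac{137}{144} - 2100\right) = 207 - - \frac{302537}{144} = 207 + \frac{302537}{144} = \frac{332345}{144}$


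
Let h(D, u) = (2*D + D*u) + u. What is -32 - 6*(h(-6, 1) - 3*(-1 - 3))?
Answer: -2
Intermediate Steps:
h(D, u) = u + 2*D + D*u
-32 - 6*(h(-6, 1) - 3*(-1 - 3)) = -32 - 6*((1 + 2*(-6) - 6*1) - 3*(-1 - 3)) = -32 - 6*((1 - 12 - 6) - 3*(-4)) = -32 - 6*(-17 - 1*(-12)) = -32 - 6*(-17 + 12) = -32 - 6*(-5) = -32 + 30 = -2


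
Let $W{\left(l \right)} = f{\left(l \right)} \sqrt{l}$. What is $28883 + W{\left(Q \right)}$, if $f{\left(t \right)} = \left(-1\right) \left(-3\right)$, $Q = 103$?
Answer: $28883 + 3 \sqrt{103} \approx 28913.0$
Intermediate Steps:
$f{\left(t \right)} = 3$
$W{\left(l \right)} = 3 \sqrt{l}$
$28883 + W{\left(Q \right)} = 28883 + 3 \sqrt{103}$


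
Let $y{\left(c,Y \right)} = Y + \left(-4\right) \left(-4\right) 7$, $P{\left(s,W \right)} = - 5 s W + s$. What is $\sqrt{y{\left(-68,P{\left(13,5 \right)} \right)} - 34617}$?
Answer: $i \sqrt{34817} \approx 186.59 i$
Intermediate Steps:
$P{\left(s,W \right)} = s - 5 W s$ ($P{\left(s,W \right)} = - 5 W s + s = s - 5 W s$)
$y{\left(c,Y \right)} = 112 + Y$ ($y{\left(c,Y \right)} = Y + 16 \cdot 7 = Y + 112 = 112 + Y$)
$\sqrt{y{\left(-68,P{\left(13,5 \right)} \right)} - 34617} = \sqrt{\left(112 + 13 \left(1 - 25\right)\right) - 34617} = \sqrt{\left(112 + 13 \left(-24\right)\right) - 34617} = \sqrt{\left(112 - 312\right) - 34617} = \sqrt{-200 - 34617} = \sqrt{-34817} = i \sqrt{34817}$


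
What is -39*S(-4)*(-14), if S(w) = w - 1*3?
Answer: -3822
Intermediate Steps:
S(w) = -3 + w (S(w) = w - 3 = -3 + w)
-39*S(-4)*(-14) = -39*(-3 - 4)*(-14) = -39*(-7)*(-14) = 273*(-14) = -3822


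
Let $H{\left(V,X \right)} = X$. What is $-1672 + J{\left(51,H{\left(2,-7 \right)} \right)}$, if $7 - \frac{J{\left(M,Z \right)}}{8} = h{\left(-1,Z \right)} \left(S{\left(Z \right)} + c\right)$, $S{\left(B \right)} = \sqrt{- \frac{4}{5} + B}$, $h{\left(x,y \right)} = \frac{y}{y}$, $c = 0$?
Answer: $-1616 - \frac{8 i \sqrt{195}}{5} \approx -1616.0 - 22.343 i$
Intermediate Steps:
$h{\left(x,y \right)} = 1$
$S{\left(B \right)} = \sqrt{- \frac{4}{5} + B}$ ($S{\left(B \right)} = \sqrt{\left(-4\right) \frac{1}{5} + B} = \sqrt{- \frac{4}{5} + B}$)
$J{\left(M,Z \right)} = 56 - \frac{8 \sqrt{-20 + 25 Z}}{5}$ ($J{\left(M,Z \right)} = 56 - 8 \cdot 1 \left(\frac{\sqrt{-20 + 25 Z}}{5} + 0\right) = 56 - 8 \cdot 1 \frac{\sqrt{-20 + 25 Z}}{5} = 56 - 8 \frac{\sqrt{-20 + 25 Z}}{5} = 56 - \frac{8 \sqrt{-20 + 25 Z}}{5}$)
$-1672 + J{\left(51,H{\left(2,-7 \right)} \right)} = -1672 + \left(56 - \frac{8 \sqrt{-20 + 25 \left(-7\right)}}{5}\right) = -1672 + \left(56 - \frac{8 \sqrt{-20 - 175}}{5}\right) = -1672 + \left(56 - \frac{8 \sqrt{-195}}{5}\right) = -1672 + \left(56 - \frac{8 i \sqrt{195}}{5}\right) = -1616 - \frac{8 i \sqrt{195}}{5}$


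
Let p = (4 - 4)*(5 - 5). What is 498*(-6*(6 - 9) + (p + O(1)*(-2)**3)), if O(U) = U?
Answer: 4980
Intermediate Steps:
p = 0 (p = 0*0 = 0)
498*(-6*(6 - 9) + (p + O(1)*(-2)**3)) = 498*(-6*(6 - 9) + (0 + 1*(-2)**3)) = 498*(-6*(-3) + (0 + 1*(-8))) = 498*(18 + (0 - 8)) = 498*(18 - 8) = 498*10 = 4980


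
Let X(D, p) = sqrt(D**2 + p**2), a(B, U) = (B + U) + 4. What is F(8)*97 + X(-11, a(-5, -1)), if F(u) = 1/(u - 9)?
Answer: -97 + 5*sqrt(5) ≈ -85.820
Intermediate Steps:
a(B, U) = 4 + B + U
F(u) = 1/(-9 + u)
F(8)*97 + X(-11, a(-5, -1)) = 97/(-9 + 8) + sqrt((-11)**2 + (4 - 5 - 1)**2) = 97/(-1) + sqrt(121 + (-2)**2) = -1*97 + sqrt(121 + 4) = -97 + sqrt(125) = -97 + 5*sqrt(5)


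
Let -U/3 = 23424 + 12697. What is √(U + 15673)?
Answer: I*√92690 ≈ 304.45*I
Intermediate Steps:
U = -108363 (U = -3*(23424 + 12697) = -3*36121 = -108363)
√(U + 15673) = √(-108363 + 15673) = √(-92690) = I*√92690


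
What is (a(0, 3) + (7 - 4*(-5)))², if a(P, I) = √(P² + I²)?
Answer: 900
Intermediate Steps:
a(P, I) = √(I² + P²)
(a(0, 3) + (7 - 4*(-5)))² = (√(3² + 0²) + (7 - 4*(-5)))² = (√(9 + 0) + (7 + 20))² = (√9 + 27)² = (3 + 27)² = 30² = 900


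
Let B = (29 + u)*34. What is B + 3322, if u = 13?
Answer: 4750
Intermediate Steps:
B = 1428 (B = (29 + 13)*34 = 42*34 = 1428)
B + 3322 = 1428 + 3322 = 4750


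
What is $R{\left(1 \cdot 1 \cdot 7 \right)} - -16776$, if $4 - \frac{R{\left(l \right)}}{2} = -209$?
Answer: $17202$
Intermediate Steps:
$R{\left(l \right)} = 426$ ($R{\left(l \right)} = 8 - -418 = 8 + 418 = 426$)
$R{\left(1 \cdot 1 \cdot 7 \right)} - -16776 = 426 - -16776 = 426 + 16776 = 17202$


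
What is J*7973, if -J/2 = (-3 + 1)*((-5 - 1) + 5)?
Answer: -31892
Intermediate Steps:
J = -4 (J = -2*(-3 + 1)*((-5 - 1) + 5) = -(-4)*(-6 + 5) = -(-4)*(-1) = -2*2 = -4)
J*7973 = -4*7973 = -31892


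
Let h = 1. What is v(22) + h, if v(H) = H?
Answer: 23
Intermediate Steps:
v(22) + h = 22 + 1 = 23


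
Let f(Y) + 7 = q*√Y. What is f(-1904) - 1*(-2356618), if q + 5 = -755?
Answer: 2356611 - 3040*I*√119 ≈ 2.3566e+6 - 33163.0*I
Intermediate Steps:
q = -760 (q = -5 - 755 = -760)
f(Y) = -7 - 760*√Y
f(-1904) - 1*(-2356618) = (-7 - 3040*I*√119) - 1*(-2356618) = (-7 - 3040*I*√119) + 2356618 = 2356611 - 3040*I*√119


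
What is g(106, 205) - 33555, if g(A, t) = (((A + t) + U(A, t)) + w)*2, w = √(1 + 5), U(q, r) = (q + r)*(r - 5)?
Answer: 91467 + 2*√6 ≈ 91472.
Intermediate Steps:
U(q, r) = (-5 + r)*(q + r) (U(q, r) = (q + r)*(-5 + r) = (-5 + r)*(q + r))
w = √6 ≈ 2.4495
g(A, t) = -8*A - 8*t + 2*√6 + 2*t² + 2*A*t (g(A, t) = (((A + t) + (t² - 5*A - 5*t + A*t)) + √6)*2 = ((t² - 4*A - 4*t + A*t) + √6)*2 = (√6 + t² - 4*A - 4*t + A*t)*2 = -8*A - 8*t + 2*√6 + 2*t² + 2*A*t)
g(106, 205) - 33555 = (-8*106 - 8*205 + 2*√6 + 2*205² + 2*106*205) - 33555 = (-848 - 1640 + 2*√6 + 2*42025 + 43460) - 33555 = (-848 - 1640 + 2*√6 + 84050 + 43460) - 33555 = (125022 + 2*√6) - 33555 = 91467 + 2*√6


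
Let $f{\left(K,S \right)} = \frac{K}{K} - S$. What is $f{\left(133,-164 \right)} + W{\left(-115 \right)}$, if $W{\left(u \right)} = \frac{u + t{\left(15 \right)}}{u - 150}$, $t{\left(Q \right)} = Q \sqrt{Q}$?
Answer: $\frac{8768}{53} - \frac{3 \sqrt{15}}{53} \approx 165.21$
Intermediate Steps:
$t{\left(Q \right)} = Q^{\frac{3}{2}}$
$f{\left(K,S \right)} = 1 - S$
$W{\left(u \right)} = \frac{u + 15 \sqrt{15}}{-150 + u}$ ($W{\left(u \right)} = \frac{u + 15^{\frac{3}{2}}}{u - 150} = \frac{u + 15 \sqrt{15}}{-150 + u}$)
$f{\left(133,-164 \right)} + W{\left(-115 \right)} = \left(1 - -164\right) + \frac{-115 + 15 \sqrt{15}}{-150 - 115} = \left(1 + 164\right) + \frac{-115 + 15 \sqrt{15}}{-265} = 165 - \frac{-115 + 15 \sqrt{15}}{265} = 165 + \left(\frac{23}{53} - \frac{3 \sqrt{15}}{53}\right) = \frac{8768}{53} - \frac{3 \sqrt{15}}{53}$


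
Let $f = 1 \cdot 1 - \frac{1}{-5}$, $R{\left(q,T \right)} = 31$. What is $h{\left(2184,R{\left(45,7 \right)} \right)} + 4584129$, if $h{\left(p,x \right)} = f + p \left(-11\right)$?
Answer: $\frac{22800531}{5} \approx 4.5601 \cdot 10^{6}$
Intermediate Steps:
$f = \frac{6}{5}$ ($f = 1 - - \frac{1}{5} = 1 + \frac{1}{5} = \frac{6}{5} \approx 1.2$)
$h{\left(p,x \right)} = \frac{6}{5} - 11 p$ ($h{\left(p,x \right)} = \frac{6}{5} + p \left(-11\right) = \frac{6}{5} - 11 p$)
$h{\left(2184,R{\left(45,7 \right)} \right)} + 4584129 = \left(\frac{6}{5} - 24024\right) + 4584129 = - \frac{120114}{5} + 4584129 = \frac{22800531}{5}$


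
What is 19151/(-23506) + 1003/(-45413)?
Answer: -893280881/1067477978 ≈ -0.83681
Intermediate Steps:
19151/(-23506) + 1003/(-45413) = 19151*(-1/23506) + 1003*(-1/45413) = -19151/23506 - 1003/45413 = -893280881/1067477978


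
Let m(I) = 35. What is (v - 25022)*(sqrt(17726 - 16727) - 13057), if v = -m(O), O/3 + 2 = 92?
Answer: 327169249 - 75171*sqrt(111) ≈ 3.2638e+8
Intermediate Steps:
O = 270 (O = -6 + 3*92 = -6 + 276 = 270)
v = -35 (v = -1*35 = -35)
(v - 25022)*(sqrt(17726 - 16727) - 13057) = (-35 - 25022)*(sqrt(17726 - 16727) - 13057) = -25057*(sqrt(999) - 13057) = -25057*(3*sqrt(111) - 13057) = -25057*(-13057 + 3*sqrt(111)) = 327169249 - 75171*sqrt(111)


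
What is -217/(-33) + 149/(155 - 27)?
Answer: 32693/4224 ≈ 7.7398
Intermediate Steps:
-217/(-33) + 149/(155 - 27) = -217*(-1/33) + 149/128 = 217/33 + 149*(1/128) = 217/33 + 149/128 = 32693/4224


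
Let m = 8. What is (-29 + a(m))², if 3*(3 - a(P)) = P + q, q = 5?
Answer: 8281/9 ≈ 920.11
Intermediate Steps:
a(P) = 4/3 - P/3 (a(P) = 3 - (P + 5)/3 = 3 - (5 + P)/3 = 3 + (-5/3 - P/3) = 4/3 - P/3)
(-29 + a(m))² = (-29 + (4/3 - ⅓*8))² = (-29 + (4/3 - 8/3))² = (-29 - 4/3)² = (-91/3)² = 8281/9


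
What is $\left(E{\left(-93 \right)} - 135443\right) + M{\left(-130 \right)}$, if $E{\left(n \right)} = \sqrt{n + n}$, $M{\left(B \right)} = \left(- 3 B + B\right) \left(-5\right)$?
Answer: $-136743 + i \sqrt{186} \approx -1.3674 \cdot 10^{5} + 13.638 i$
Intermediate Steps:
$M{\left(B \right)} = 10 B$ ($M{\left(B \right)} = - 2 B \left(-5\right) = 10 B$)
$E{\left(n \right)} = \sqrt{2} \sqrt{n}$ ($E{\left(n \right)} = \sqrt{2 n} = \sqrt{2} \sqrt{n}$)
$\left(E{\left(-93 \right)} - 135443\right) + M{\left(-130 \right)} = \left(\sqrt{2} \sqrt{-93} - 135443\right) + 10 \left(-130\right) = \left(\sqrt{2} i \sqrt{93} - 135443\right) - 1300 = \left(i \sqrt{186} - 135443\right) - 1300 = \left(-135443 + i \sqrt{186}\right) - 1300 = -136743 + i \sqrt{186}$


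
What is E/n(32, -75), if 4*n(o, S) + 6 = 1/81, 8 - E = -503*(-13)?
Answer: 2116044/485 ≈ 4363.0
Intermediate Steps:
E = -6531 (E = 8 - (-503)*(-13) = 8 - 1*6539 = 8 - 6539 = -6531)
n(o, S) = -485/324 (n(o, S) = -3/2 + (¼)/81 = -3/2 + (¼)*(1/81) = -3/2 + 1/324 = -485/324)
E/n(32, -75) = -6531/(-485/324) = -6531*(-324/485) = 2116044/485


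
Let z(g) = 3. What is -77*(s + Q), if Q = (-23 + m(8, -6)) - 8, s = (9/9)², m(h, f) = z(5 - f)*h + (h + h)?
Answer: -770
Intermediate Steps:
m(h, f) = 5*h (m(h, f) = 3*h + (h + h) = 3*h + 2*h = 5*h)
s = 1 (s = (9*(⅑))² = 1² = 1)
Q = 9 (Q = (-23 + 5*8) - 8 = (-23 + 40) - 8 = 17 - 8 = 9)
-77*(s + Q) = -77*(1 + 9) = -77*10 = -770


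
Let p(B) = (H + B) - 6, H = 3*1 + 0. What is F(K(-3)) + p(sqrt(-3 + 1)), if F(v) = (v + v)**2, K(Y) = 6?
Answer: 141 + I*sqrt(2) ≈ 141.0 + 1.4142*I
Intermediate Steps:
H = 3 (H = 3 + 0 = 3)
p(B) = -3 + B (p(B) = (3 + B) - 6 = -3 + B)
F(v) = 4*v**2 (F(v) = (2*v)**2 = 4*v**2)
F(K(-3)) + p(sqrt(-3 + 1)) = 4*6**2 + (-3 + sqrt(-3 + 1)) = 4*36 + (-3 + sqrt(-2)) = 144 + (-3 + I*sqrt(2)) = 141 + I*sqrt(2)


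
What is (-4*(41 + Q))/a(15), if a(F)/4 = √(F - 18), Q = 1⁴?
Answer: 14*I*√3 ≈ 24.249*I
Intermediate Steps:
Q = 1
a(F) = 4*√(-18 + F) (a(F) = 4*√(F - 18) = 4*√(-18 + F))
(-4*(41 + Q))/a(15) = (-4*(41 + 1))/((4*√(-18 + 15))) = (-4*42)/((4*√(-3))) = -168*(-I*√3/12) = -(-14)*I*√3 = 14*I*√3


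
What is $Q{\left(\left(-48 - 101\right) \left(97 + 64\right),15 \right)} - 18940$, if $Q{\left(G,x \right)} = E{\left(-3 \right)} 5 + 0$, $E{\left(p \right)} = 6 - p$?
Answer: $-18895$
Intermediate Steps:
$Q{\left(G,x \right)} = 45$ ($Q{\left(G,x \right)} = \left(6 - -3\right) 5 + 0 = \left(6 + 3\right) 5 + 0 = 9 \cdot 5 + 0 = 45 + 0 = 45$)
$Q{\left(\left(-48 - 101\right) \left(97 + 64\right),15 \right)} - 18940 = 45 - 18940 = -18895$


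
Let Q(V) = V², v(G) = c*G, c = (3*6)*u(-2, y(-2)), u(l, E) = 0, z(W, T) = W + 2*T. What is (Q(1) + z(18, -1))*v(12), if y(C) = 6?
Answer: 0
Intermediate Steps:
c = 0 (c = (3*6)*0 = 18*0 = 0)
v(G) = 0 (v(G) = 0*G = 0)
(Q(1) + z(18, -1))*v(12) = (1² + (18 + 2*(-1)))*0 = (1 + (18 - 2))*0 = (1 + 16)*0 = 17*0 = 0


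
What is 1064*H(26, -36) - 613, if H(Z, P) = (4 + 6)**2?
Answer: 105787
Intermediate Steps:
H(Z, P) = 100 (H(Z, P) = 10**2 = 100)
1064*H(26, -36) - 613 = 1064*100 - 613 = 106400 - 613 = 105787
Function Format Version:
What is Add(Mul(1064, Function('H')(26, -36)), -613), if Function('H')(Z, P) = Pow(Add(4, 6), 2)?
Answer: 105787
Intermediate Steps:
Function('H')(Z, P) = 100 (Function('H')(Z, P) = Pow(10, 2) = 100)
Add(Mul(1064, Function('H')(26, -36)), -613) = Add(Mul(1064, 100), -613) = Add(106400, -613) = 105787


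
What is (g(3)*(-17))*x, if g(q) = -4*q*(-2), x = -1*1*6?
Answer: 2448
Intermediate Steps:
x = -6 (x = -1*6 = -6)
g(q) = 8*q
(g(3)*(-17))*x = ((8*3)*(-17))*(-6) = (24*(-17))*(-6) = -408*(-6) = 2448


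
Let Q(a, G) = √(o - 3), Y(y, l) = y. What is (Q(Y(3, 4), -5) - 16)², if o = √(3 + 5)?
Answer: (16 - I*√(3 - 2*√2))² ≈ 255.83 - 13.255*I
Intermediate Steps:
o = 2*√2 (o = √8 = 2*√2 ≈ 2.8284)
Q(a, G) = √(-3 + 2*√2) (Q(a, G) = √(2*√2 - 3) = √(-3 + 2*√2))
(Q(Y(3, 4), -5) - 16)² = (√(-3 + 2*√2) - 16)² = (-16 + √(-3 + 2*√2))²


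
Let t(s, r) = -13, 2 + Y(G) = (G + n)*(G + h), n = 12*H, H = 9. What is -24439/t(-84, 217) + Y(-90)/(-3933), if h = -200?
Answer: 96186473/51129 ≈ 1881.3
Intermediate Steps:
n = 108 (n = 12*9 = 108)
Y(G) = -2 + (-200 + G)*(108 + G) (Y(G) = -2 + (G + 108)*(G - 200) = -2 + (108 + G)*(-200 + G) = -2 + (-200 + G)*(108 + G))
-24439/t(-84, 217) + Y(-90)/(-3933) = -24439/(-13) + (-21602 + (-90)**2 - 92*(-90))/(-3933) = -24439*(-1/13) + (-21602 + 8100 + 8280)*(-1/3933) = 24439/13 - 5222*(-1/3933) = 24439/13 + 5222/3933 = 96186473/51129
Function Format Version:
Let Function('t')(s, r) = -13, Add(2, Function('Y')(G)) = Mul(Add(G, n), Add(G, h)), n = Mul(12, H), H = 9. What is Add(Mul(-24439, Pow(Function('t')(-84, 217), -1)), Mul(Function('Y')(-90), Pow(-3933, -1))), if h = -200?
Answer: Rational(96186473, 51129) ≈ 1881.3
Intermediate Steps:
n = 108 (n = Mul(12, 9) = 108)
Function('Y')(G) = Add(-2, Mul(Add(-200, G), Add(108, G))) (Function('Y')(G) = Add(-2, Mul(Add(G, 108), Add(G, -200))) = Add(-2, Mul(Add(108, G), Add(-200, G))) = Add(-2, Mul(Add(-200, G), Add(108, G))))
Add(Mul(-24439, Pow(Function('t')(-84, 217), -1)), Mul(Function('Y')(-90), Pow(-3933, -1))) = Add(Mul(-24439, Pow(-13, -1)), Mul(Add(-21602, Pow(-90, 2), Mul(-92, -90)), Pow(-3933, -1))) = Add(Mul(-24439, Rational(-1, 13)), Mul(Add(-21602, 8100, 8280), Rational(-1, 3933))) = Add(Rational(24439, 13), Mul(-5222, Rational(-1, 3933))) = Add(Rational(24439, 13), Rational(5222, 3933)) = Rational(96186473, 51129)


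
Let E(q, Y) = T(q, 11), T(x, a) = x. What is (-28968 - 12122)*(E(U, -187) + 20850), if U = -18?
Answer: -855986880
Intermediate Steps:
E(q, Y) = q
(-28968 - 12122)*(E(U, -187) + 20850) = (-28968 - 12122)*(-18 + 20850) = -41090*20832 = -855986880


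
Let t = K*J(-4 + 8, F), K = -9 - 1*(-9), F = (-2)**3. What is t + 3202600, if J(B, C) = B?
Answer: 3202600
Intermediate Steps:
F = -8
K = 0 (K = -9 + 9 = 0)
t = 0 (t = 0*(-4 + 8) = 0*4 = 0)
t + 3202600 = 0 + 3202600 = 3202600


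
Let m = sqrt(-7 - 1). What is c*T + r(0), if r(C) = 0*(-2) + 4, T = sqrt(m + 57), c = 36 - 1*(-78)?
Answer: 4 + 114*sqrt(57 + 2*I*sqrt(2)) ≈ 864.95 + 21.348*I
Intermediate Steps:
m = 2*I*sqrt(2) (m = sqrt(-8) = 2*I*sqrt(2) ≈ 2.8284*I)
c = 114 (c = 36 + 78 = 114)
T = sqrt(57 + 2*I*sqrt(2)) (T = sqrt(2*I*sqrt(2) + 57) = sqrt(57 + 2*I*sqrt(2)) ≈ 7.5522 + 0.18726*I)
r(C) = 4 (r(C) = 0 + 4 = 4)
c*T + r(0) = 114*sqrt(57 + 2*I*sqrt(2)) + 4 = 4 + 114*sqrt(57 + 2*I*sqrt(2))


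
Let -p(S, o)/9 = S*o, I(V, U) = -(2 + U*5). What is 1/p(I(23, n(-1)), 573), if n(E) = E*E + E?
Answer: 1/10314 ≈ 9.6956e-5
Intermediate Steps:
n(E) = E + E**2 (n(E) = E**2 + E = E + E**2)
I(V, U) = -2 - 5*U (I(V, U) = -(2 + 5*U) = -2 - 5*U)
p(S, o) = -9*S*o
1/p(I(23, n(-1)), 573) = 1/(-9*(-2 - (-5)*(1 - 1))*573) = 1/(-9*(-2 - (-5)*0)*573) = 1/(-9*(-2 - 5*0)*573) = 1/(-9*(-2 + 0)*573) = 1/(-9*(-2)*573) = 1/10314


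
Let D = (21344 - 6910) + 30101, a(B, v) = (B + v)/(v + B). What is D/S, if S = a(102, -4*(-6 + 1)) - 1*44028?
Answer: -44535/44027 ≈ -1.0115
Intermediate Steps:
a(B, v) = 1 (a(B, v) = (B + v)/(B + v) = 1)
D = 44535 (D = 14434 + 30101 = 44535)
S = -44027 (S = 1 - 1*44028 = 1 - 44028 = -44027)
D/S = 44535/(-44027) = 44535*(-1/44027) = -44535/44027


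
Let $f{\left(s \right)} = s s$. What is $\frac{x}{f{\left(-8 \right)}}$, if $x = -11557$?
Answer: $- \frac{11557}{64} \approx -180.58$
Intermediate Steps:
$f{\left(s \right)} = s^{2}$
$\frac{x}{f{\left(-8 \right)}} = - \frac{11557}{\left(-8\right)^{2}} = - \frac{11557}{64}$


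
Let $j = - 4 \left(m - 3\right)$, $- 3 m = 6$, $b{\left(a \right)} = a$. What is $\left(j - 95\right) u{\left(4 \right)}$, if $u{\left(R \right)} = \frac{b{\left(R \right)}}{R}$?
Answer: $-75$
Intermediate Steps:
$m = -2$ ($m = \left(- \frac{1}{3}\right) 6 = -2$)
$u{\left(R \right)} = 1$ ($u{\left(R \right)} = \frac{R}{R} = 1$)
$j = 20$ ($j = - 4 \left(-2 - 3\right) = \left(-4\right) \left(-5\right) = 20$)
$\left(j - 95\right) u{\left(4 \right)} = \left(20 - 95\right) 1 = \left(-75\right) 1 = -75$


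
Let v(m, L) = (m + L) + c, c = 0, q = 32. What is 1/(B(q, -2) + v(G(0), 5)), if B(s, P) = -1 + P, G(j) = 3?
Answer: ⅕ ≈ 0.20000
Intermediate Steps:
v(m, L) = L + m (v(m, L) = (m + L) + 0 = (L + m) + 0 = L + m)
1/(B(q, -2) + v(G(0), 5)) = 1/((-1 - 2) + (5 + 3)) = 1/(-3 + 8) = 1/5 = ⅕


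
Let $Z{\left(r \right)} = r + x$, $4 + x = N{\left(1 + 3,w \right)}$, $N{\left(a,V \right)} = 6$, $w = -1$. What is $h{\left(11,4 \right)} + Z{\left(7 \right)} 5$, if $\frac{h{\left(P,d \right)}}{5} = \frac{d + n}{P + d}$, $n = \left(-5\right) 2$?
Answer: $43$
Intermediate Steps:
$x = 2$ ($x = -4 + 6 = 2$)
$n = -10$
$h{\left(P,d \right)} = \frac{5 \left(-10 + d\right)}{P + d}$ ($h{\left(P,d \right)} = 5 \frac{d - 10}{P + d} = 5 \frac{-10 + d}{P + d} = \frac{5 \left(-10 + d\right)}{P + d}$)
$Z{\left(r \right)} = 2 + r$ ($Z{\left(r \right)} = r + 2 = 2 + r$)
$h{\left(11,4 \right)} + Z{\left(7 \right)} 5 = \frac{5 \left(-10 + 4\right)}{11 + 4} + \left(2 + 7\right) 5 = 5 \cdot \frac{1}{15} \left(-6\right) + 9 \cdot 5 = 5 \cdot \frac{1}{15} \left(-6\right) + 45 = -2 + 45 = 43$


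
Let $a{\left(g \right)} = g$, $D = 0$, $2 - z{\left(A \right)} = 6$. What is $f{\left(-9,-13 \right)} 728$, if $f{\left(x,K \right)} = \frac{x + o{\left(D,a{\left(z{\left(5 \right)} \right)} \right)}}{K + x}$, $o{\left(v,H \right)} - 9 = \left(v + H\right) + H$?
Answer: $\frac{2912}{11} \approx 264.73$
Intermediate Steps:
$z{\left(A \right)} = -4$ ($z{\left(A \right)} = 2 - 6 = -4$)
$o{\left(v,H \right)} = 9 + v + 2 H$ ($o{\left(v,H \right)} = 9 + \left(\left(v + H\right) + H\right) = 9 + \left(\left(H + v\right) + H\right) = 9 + \left(v + 2 H\right) = 9 + v + 2 H$)
$f{\left(x,K \right)} = \frac{1 + x}{K + x}$ ($f{\left(x,K \right)} = \frac{x + \left(9 + 0 + 2 \left(-4\right)\right)}{K + x} = \frac{x + \left(9 + 0 - 8\right)}{K + x} = \frac{x + 1}{K + x} = \frac{1 + x}{K + x}$)
$f{\left(-9,-13 \right)} 728 = \frac{1 - 9}{-13 - 9} \cdot 728 = \frac{1}{-22} \left(-8\right) 728 = \left(- \frac{1}{22}\right) \left(-8\right) 728 = \frac{4}{11} \cdot 728 = \frac{2912}{11}$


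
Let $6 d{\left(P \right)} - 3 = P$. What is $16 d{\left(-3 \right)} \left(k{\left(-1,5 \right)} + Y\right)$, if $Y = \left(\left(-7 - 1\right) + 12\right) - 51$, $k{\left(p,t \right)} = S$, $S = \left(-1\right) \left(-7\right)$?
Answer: $0$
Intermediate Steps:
$S = 7$
$d{\left(P \right)} = \frac{1}{2} + \frac{P}{6}$
$k{\left(p,t \right)} = 7$
$Y = -47$ ($Y = \left(-8 + 12\right) - 51 = 4 - 51 = -47$)
$16 d{\left(-3 \right)} \left(k{\left(-1,5 \right)} + Y\right) = 16 \left(\frac{1}{2} + \frac{1}{6} \left(-3\right)\right) \left(7 - 47\right) = 16 \left(\frac{1}{2} - \frac{1}{2}\right) \left(-40\right) = 16 \cdot 0 \left(-40\right) = 0 \left(-40\right) = 0$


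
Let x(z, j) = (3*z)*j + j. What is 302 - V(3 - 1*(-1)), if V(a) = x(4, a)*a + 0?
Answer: 94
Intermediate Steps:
x(z, j) = j + 3*j*z (x(z, j) = 3*j*z + j = j + 3*j*z)
V(a) = 13*a² (V(a) = (a*(1 + 3*4))*a + 0 = (a*(1 + 12))*a + 0 = (a*13)*a + 0 = (13*a)*a + 0 = 13*a² + 0 = 13*a²)
302 - V(3 - 1*(-1)) = 302 - 13*(3 - 1*(-1))² = 302 - 13*(3 + 1)² = 302 - 13*4² = 302 - 13*16 = 302 - 1*208 = 302 - 208 = 94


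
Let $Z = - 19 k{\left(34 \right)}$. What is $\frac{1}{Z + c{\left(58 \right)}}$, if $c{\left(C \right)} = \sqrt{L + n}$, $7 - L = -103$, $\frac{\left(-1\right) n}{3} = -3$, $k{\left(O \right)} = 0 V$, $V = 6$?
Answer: $\frac{\sqrt{119}}{119} \approx 0.09167$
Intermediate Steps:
$k{\left(O \right)} = 0$ ($k{\left(O \right)} = 0 \cdot 6 = 0$)
$n = 9$ ($n = \left(-3\right) \left(-3\right) = 9$)
$L = 110$ ($L = 7 - -103 = 7 + 103 = 110$)
$c{\left(C \right)} = \sqrt{119}$ ($c{\left(C \right)} = \sqrt{110 + 9} = \sqrt{119}$)
$Z = 0$ ($Z = \left(-19\right) 0 = 0$)
$\frac{1}{Z + c{\left(58 \right)}} = \frac{1}{0 + \sqrt{119}} = \frac{1}{\sqrt{119}} = \frac{\sqrt{119}}{119}$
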